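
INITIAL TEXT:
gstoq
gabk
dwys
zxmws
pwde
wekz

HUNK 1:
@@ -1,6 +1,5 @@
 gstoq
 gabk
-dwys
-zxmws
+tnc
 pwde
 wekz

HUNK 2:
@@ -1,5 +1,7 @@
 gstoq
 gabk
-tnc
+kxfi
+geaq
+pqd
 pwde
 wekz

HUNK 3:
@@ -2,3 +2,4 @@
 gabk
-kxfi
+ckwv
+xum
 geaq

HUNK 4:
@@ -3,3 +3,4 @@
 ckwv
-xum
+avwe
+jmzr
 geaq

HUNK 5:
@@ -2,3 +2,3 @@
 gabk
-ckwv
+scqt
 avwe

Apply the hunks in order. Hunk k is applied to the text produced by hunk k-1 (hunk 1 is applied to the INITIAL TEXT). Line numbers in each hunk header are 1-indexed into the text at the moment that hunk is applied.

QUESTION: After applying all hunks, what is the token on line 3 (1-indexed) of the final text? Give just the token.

Answer: scqt

Derivation:
Hunk 1: at line 1 remove [dwys,zxmws] add [tnc] -> 5 lines: gstoq gabk tnc pwde wekz
Hunk 2: at line 1 remove [tnc] add [kxfi,geaq,pqd] -> 7 lines: gstoq gabk kxfi geaq pqd pwde wekz
Hunk 3: at line 2 remove [kxfi] add [ckwv,xum] -> 8 lines: gstoq gabk ckwv xum geaq pqd pwde wekz
Hunk 4: at line 3 remove [xum] add [avwe,jmzr] -> 9 lines: gstoq gabk ckwv avwe jmzr geaq pqd pwde wekz
Hunk 5: at line 2 remove [ckwv] add [scqt] -> 9 lines: gstoq gabk scqt avwe jmzr geaq pqd pwde wekz
Final line 3: scqt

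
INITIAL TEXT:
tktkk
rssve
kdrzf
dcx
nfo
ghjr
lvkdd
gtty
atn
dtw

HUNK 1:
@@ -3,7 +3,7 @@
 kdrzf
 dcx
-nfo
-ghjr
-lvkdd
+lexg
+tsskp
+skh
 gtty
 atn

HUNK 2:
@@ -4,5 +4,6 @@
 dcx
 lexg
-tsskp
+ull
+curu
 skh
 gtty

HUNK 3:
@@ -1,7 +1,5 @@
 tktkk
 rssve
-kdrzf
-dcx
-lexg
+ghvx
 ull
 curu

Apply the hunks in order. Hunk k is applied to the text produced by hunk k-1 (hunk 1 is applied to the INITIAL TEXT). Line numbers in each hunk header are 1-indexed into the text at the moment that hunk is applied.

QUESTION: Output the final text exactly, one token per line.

Answer: tktkk
rssve
ghvx
ull
curu
skh
gtty
atn
dtw

Derivation:
Hunk 1: at line 3 remove [nfo,ghjr,lvkdd] add [lexg,tsskp,skh] -> 10 lines: tktkk rssve kdrzf dcx lexg tsskp skh gtty atn dtw
Hunk 2: at line 4 remove [tsskp] add [ull,curu] -> 11 lines: tktkk rssve kdrzf dcx lexg ull curu skh gtty atn dtw
Hunk 3: at line 1 remove [kdrzf,dcx,lexg] add [ghvx] -> 9 lines: tktkk rssve ghvx ull curu skh gtty atn dtw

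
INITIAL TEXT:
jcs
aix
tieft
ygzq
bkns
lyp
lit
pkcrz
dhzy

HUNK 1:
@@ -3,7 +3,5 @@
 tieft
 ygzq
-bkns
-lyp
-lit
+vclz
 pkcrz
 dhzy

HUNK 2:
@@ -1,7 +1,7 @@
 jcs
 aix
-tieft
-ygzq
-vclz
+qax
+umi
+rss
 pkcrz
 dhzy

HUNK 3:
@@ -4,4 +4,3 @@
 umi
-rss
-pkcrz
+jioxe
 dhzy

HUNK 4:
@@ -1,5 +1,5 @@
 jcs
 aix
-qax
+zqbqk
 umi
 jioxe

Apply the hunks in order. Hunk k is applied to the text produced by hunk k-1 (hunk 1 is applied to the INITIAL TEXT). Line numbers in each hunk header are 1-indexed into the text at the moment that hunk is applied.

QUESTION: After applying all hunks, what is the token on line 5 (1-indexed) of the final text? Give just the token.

Hunk 1: at line 3 remove [bkns,lyp,lit] add [vclz] -> 7 lines: jcs aix tieft ygzq vclz pkcrz dhzy
Hunk 2: at line 1 remove [tieft,ygzq,vclz] add [qax,umi,rss] -> 7 lines: jcs aix qax umi rss pkcrz dhzy
Hunk 3: at line 4 remove [rss,pkcrz] add [jioxe] -> 6 lines: jcs aix qax umi jioxe dhzy
Hunk 4: at line 1 remove [qax] add [zqbqk] -> 6 lines: jcs aix zqbqk umi jioxe dhzy
Final line 5: jioxe

Answer: jioxe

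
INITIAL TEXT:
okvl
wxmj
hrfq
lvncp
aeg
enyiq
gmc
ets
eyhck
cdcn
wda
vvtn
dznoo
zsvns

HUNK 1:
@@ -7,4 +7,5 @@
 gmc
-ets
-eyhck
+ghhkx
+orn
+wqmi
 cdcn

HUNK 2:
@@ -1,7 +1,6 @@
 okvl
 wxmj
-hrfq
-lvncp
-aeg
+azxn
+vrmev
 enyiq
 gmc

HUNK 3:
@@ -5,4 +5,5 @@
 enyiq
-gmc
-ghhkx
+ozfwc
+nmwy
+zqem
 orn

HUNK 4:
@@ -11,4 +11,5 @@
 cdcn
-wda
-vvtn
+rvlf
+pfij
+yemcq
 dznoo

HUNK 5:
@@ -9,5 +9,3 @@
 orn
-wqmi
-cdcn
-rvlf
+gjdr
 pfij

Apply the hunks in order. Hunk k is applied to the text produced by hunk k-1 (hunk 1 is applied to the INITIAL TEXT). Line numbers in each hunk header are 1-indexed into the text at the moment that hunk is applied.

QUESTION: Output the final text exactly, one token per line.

Answer: okvl
wxmj
azxn
vrmev
enyiq
ozfwc
nmwy
zqem
orn
gjdr
pfij
yemcq
dznoo
zsvns

Derivation:
Hunk 1: at line 7 remove [ets,eyhck] add [ghhkx,orn,wqmi] -> 15 lines: okvl wxmj hrfq lvncp aeg enyiq gmc ghhkx orn wqmi cdcn wda vvtn dznoo zsvns
Hunk 2: at line 1 remove [hrfq,lvncp,aeg] add [azxn,vrmev] -> 14 lines: okvl wxmj azxn vrmev enyiq gmc ghhkx orn wqmi cdcn wda vvtn dznoo zsvns
Hunk 3: at line 5 remove [gmc,ghhkx] add [ozfwc,nmwy,zqem] -> 15 lines: okvl wxmj azxn vrmev enyiq ozfwc nmwy zqem orn wqmi cdcn wda vvtn dznoo zsvns
Hunk 4: at line 11 remove [wda,vvtn] add [rvlf,pfij,yemcq] -> 16 lines: okvl wxmj azxn vrmev enyiq ozfwc nmwy zqem orn wqmi cdcn rvlf pfij yemcq dznoo zsvns
Hunk 5: at line 9 remove [wqmi,cdcn,rvlf] add [gjdr] -> 14 lines: okvl wxmj azxn vrmev enyiq ozfwc nmwy zqem orn gjdr pfij yemcq dznoo zsvns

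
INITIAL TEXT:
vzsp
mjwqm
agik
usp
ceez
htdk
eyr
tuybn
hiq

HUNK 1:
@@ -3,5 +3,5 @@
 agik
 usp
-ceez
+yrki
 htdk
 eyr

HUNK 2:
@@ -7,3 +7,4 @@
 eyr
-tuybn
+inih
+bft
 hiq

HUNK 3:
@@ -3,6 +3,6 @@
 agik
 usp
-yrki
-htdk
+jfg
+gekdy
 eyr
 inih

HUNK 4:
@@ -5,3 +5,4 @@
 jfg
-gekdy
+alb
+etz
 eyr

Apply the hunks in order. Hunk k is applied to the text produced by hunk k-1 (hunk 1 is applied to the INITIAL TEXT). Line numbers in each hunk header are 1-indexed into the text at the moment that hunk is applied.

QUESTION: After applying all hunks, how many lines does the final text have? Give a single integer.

Answer: 11

Derivation:
Hunk 1: at line 3 remove [ceez] add [yrki] -> 9 lines: vzsp mjwqm agik usp yrki htdk eyr tuybn hiq
Hunk 2: at line 7 remove [tuybn] add [inih,bft] -> 10 lines: vzsp mjwqm agik usp yrki htdk eyr inih bft hiq
Hunk 3: at line 3 remove [yrki,htdk] add [jfg,gekdy] -> 10 lines: vzsp mjwqm agik usp jfg gekdy eyr inih bft hiq
Hunk 4: at line 5 remove [gekdy] add [alb,etz] -> 11 lines: vzsp mjwqm agik usp jfg alb etz eyr inih bft hiq
Final line count: 11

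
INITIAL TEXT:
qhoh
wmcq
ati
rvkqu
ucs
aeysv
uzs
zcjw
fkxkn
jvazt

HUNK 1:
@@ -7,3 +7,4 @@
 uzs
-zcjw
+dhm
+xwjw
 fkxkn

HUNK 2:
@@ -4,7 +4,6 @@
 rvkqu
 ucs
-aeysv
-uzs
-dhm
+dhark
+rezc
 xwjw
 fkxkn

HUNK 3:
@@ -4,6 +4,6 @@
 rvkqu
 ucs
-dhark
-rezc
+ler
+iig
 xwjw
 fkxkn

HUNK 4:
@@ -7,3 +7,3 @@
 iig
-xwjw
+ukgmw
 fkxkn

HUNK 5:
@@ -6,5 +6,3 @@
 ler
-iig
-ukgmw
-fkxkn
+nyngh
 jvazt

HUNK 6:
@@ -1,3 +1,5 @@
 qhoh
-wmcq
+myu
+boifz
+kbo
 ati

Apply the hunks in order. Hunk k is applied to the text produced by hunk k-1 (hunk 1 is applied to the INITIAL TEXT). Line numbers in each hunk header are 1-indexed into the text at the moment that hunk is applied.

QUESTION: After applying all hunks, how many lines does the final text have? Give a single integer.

Answer: 10

Derivation:
Hunk 1: at line 7 remove [zcjw] add [dhm,xwjw] -> 11 lines: qhoh wmcq ati rvkqu ucs aeysv uzs dhm xwjw fkxkn jvazt
Hunk 2: at line 4 remove [aeysv,uzs,dhm] add [dhark,rezc] -> 10 lines: qhoh wmcq ati rvkqu ucs dhark rezc xwjw fkxkn jvazt
Hunk 3: at line 4 remove [dhark,rezc] add [ler,iig] -> 10 lines: qhoh wmcq ati rvkqu ucs ler iig xwjw fkxkn jvazt
Hunk 4: at line 7 remove [xwjw] add [ukgmw] -> 10 lines: qhoh wmcq ati rvkqu ucs ler iig ukgmw fkxkn jvazt
Hunk 5: at line 6 remove [iig,ukgmw,fkxkn] add [nyngh] -> 8 lines: qhoh wmcq ati rvkqu ucs ler nyngh jvazt
Hunk 6: at line 1 remove [wmcq] add [myu,boifz,kbo] -> 10 lines: qhoh myu boifz kbo ati rvkqu ucs ler nyngh jvazt
Final line count: 10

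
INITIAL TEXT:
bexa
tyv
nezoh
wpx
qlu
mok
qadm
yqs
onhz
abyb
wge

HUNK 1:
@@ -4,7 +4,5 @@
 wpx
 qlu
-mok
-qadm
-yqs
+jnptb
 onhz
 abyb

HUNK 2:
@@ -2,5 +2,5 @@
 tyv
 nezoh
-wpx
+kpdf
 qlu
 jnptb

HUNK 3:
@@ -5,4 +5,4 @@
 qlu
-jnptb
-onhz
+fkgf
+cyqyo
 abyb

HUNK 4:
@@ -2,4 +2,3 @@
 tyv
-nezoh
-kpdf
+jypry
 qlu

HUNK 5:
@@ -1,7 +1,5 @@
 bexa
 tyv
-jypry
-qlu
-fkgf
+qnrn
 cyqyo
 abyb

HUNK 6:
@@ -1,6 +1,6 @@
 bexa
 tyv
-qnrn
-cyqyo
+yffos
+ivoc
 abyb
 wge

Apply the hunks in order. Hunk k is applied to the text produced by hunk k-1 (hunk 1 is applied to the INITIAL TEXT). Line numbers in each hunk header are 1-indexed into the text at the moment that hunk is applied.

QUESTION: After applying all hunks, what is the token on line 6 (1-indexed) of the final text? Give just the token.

Answer: wge

Derivation:
Hunk 1: at line 4 remove [mok,qadm,yqs] add [jnptb] -> 9 lines: bexa tyv nezoh wpx qlu jnptb onhz abyb wge
Hunk 2: at line 2 remove [wpx] add [kpdf] -> 9 lines: bexa tyv nezoh kpdf qlu jnptb onhz abyb wge
Hunk 3: at line 5 remove [jnptb,onhz] add [fkgf,cyqyo] -> 9 lines: bexa tyv nezoh kpdf qlu fkgf cyqyo abyb wge
Hunk 4: at line 2 remove [nezoh,kpdf] add [jypry] -> 8 lines: bexa tyv jypry qlu fkgf cyqyo abyb wge
Hunk 5: at line 1 remove [jypry,qlu,fkgf] add [qnrn] -> 6 lines: bexa tyv qnrn cyqyo abyb wge
Hunk 6: at line 1 remove [qnrn,cyqyo] add [yffos,ivoc] -> 6 lines: bexa tyv yffos ivoc abyb wge
Final line 6: wge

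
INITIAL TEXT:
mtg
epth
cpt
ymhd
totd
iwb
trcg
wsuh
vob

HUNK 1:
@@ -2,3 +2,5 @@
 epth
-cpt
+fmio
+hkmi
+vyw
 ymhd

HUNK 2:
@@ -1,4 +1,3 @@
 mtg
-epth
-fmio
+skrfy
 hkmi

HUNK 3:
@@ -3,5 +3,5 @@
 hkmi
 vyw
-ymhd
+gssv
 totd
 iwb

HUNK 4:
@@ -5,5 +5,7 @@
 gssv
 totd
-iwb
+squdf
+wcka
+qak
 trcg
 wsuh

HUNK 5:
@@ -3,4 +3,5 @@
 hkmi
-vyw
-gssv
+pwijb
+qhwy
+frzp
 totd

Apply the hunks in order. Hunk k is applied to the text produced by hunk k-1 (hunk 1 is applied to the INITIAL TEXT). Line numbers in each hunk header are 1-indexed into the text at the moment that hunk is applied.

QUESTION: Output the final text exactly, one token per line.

Hunk 1: at line 2 remove [cpt] add [fmio,hkmi,vyw] -> 11 lines: mtg epth fmio hkmi vyw ymhd totd iwb trcg wsuh vob
Hunk 2: at line 1 remove [epth,fmio] add [skrfy] -> 10 lines: mtg skrfy hkmi vyw ymhd totd iwb trcg wsuh vob
Hunk 3: at line 3 remove [ymhd] add [gssv] -> 10 lines: mtg skrfy hkmi vyw gssv totd iwb trcg wsuh vob
Hunk 4: at line 5 remove [iwb] add [squdf,wcka,qak] -> 12 lines: mtg skrfy hkmi vyw gssv totd squdf wcka qak trcg wsuh vob
Hunk 5: at line 3 remove [vyw,gssv] add [pwijb,qhwy,frzp] -> 13 lines: mtg skrfy hkmi pwijb qhwy frzp totd squdf wcka qak trcg wsuh vob

Answer: mtg
skrfy
hkmi
pwijb
qhwy
frzp
totd
squdf
wcka
qak
trcg
wsuh
vob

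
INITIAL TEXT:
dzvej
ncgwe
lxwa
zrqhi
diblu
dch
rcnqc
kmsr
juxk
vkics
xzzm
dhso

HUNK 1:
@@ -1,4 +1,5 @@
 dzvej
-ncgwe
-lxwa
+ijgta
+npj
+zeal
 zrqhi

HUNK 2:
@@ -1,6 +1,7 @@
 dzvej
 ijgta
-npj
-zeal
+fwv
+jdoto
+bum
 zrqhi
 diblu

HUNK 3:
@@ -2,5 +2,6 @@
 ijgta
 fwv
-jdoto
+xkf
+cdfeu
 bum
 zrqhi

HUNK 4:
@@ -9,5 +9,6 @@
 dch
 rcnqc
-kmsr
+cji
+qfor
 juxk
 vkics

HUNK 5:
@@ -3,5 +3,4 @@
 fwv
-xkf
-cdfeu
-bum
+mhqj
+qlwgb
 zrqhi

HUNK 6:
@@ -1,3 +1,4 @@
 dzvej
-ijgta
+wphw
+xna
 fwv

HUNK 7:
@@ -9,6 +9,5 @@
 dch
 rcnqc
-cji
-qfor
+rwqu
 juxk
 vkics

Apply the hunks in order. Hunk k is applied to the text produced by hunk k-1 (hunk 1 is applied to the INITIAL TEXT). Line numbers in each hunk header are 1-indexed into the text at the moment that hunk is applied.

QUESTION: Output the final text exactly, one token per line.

Hunk 1: at line 1 remove [ncgwe,lxwa] add [ijgta,npj,zeal] -> 13 lines: dzvej ijgta npj zeal zrqhi diblu dch rcnqc kmsr juxk vkics xzzm dhso
Hunk 2: at line 1 remove [npj,zeal] add [fwv,jdoto,bum] -> 14 lines: dzvej ijgta fwv jdoto bum zrqhi diblu dch rcnqc kmsr juxk vkics xzzm dhso
Hunk 3: at line 2 remove [jdoto] add [xkf,cdfeu] -> 15 lines: dzvej ijgta fwv xkf cdfeu bum zrqhi diblu dch rcnqc kmsr juxk vkics xzzm dhso
Hunk 4: at line 9 remove [kmsr] add [cji,qfor] -> 16 lines: dzvej ijgta fwv xkf cdfeu bum zrqhi diblu dch rcnqc cji qfor juxk vkics xzzm dhso
Hunk 5: at line 3 remove [xkf,cdfeu,bum] add [mhqj,qlwgb] -> 15 lines: dzvej ijgta fwv mhqj qlwgb zrqhi diblu dch rcnqc cji qfor juxk vkics xzzm dhso
Hunk 6: at line 1 remove [ijgta] add [wphw,xna] -> 16 lines: dzvej wphw xna fwv mhqj qlwgb zrqhi diblu dch rcnqc cji qfor juxk vkics xzzm dhso
Hunk 7: at line 9 remove [cji,qfor] add [rwqu] -> 15 lines: dzvej wphw xna fwv mhqj qlwgb zrqhi diblu dch rcnqc rwqu juxk vkics xzzm dhso

Answer: dzvej
wphw
xna
fwv
mhqj
qlwgb
zrqhi
diblu
dch
rcnqc
rwqu
juxk
vkics
xzzm
dhso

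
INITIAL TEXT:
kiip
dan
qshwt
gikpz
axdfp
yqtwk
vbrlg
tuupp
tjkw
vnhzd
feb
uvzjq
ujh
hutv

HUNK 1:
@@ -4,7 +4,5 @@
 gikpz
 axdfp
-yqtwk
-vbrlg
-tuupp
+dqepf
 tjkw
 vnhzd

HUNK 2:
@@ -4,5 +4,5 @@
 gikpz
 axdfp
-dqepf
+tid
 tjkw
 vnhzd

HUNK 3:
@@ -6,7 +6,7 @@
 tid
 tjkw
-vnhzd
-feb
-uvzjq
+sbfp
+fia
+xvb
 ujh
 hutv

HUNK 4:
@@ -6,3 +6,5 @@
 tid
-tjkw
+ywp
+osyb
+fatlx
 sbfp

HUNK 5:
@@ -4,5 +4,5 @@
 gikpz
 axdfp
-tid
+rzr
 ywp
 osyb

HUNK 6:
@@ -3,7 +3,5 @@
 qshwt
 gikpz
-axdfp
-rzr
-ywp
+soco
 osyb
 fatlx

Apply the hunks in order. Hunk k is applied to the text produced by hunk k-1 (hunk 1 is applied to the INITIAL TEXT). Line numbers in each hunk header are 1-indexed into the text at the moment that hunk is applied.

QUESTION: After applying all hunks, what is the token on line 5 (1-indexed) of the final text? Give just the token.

Answer: soco

Derivation:
Hunk 1: at line 4 remove [yqtwk,vbrlg,tuupp] add [dqepf] -> 12 lines: kiip dan qshwt gikpz axdfp dqepf tjkw vnhzd feb uvzjq ujh hutv
Hunk 2: at line 4 remove [dqepf] add [tid] -> 12 lines: kiip dan qshwt gikpz axdfp tid tjkw vnhzd feb uvzjq ujh hutv
Hunk 3: at line 6 remove [vnhzd,feb,uvzjq] add [sbfp,fia,xvb] -> 12 lines: kiip dan qshwt gikpz axdfp tid tjkw sbfp fia xvb ujh hutv
Hunk 4: at line 6 remove [tjkw] add [ywp,osyb,fatlx] -> 14 lines: kiip dan qshwt gikpz axdfp tid ywp osyb fatlx sbfp fia xvb ujh hutv
Hunk 5: at line 4 remove [tid] add [rzr] -> 14 lines: kiip dan qshwt gikpz axdfp rzr ywp osyb fatlx sbfp fia xvb ujh hutv
Hunk 6: at line 3 remove [axdfp,rzr,ywp] add [soco] -> 12 lines: kiip dan qshwt gikpz soco osyb fatlx sbfp fia xvb ujh hutv
Final line 5: soco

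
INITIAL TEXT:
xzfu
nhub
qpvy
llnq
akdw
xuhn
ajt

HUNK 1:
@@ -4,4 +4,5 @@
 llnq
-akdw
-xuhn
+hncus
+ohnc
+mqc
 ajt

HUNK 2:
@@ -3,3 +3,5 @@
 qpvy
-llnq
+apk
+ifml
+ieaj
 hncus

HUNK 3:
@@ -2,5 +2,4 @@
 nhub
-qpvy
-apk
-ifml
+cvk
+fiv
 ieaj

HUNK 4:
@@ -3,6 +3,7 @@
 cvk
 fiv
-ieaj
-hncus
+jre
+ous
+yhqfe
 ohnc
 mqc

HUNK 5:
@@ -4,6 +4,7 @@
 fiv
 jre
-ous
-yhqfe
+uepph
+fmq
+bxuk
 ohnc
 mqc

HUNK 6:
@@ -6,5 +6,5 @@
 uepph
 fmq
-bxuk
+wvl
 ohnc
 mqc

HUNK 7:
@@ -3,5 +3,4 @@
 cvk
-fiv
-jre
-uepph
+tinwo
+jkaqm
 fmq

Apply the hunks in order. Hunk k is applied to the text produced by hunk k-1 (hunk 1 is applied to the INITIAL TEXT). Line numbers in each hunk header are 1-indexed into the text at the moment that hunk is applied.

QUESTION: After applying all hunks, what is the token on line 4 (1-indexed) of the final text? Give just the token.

Answer: tinwo

Derivation:
Hunk 1: at line 4 remove [akdw,xuhn] add [hncus,ohnc,mqc] -> 8 lines: xzfu nhub qpvy llnq hncus ohnc mqc ajt
Hunk 2: at line 3 remove [llnq] add [apk,ifml,ieaj] -> 10 lines: xzfu nhub qpvy apk ifml ieaj hncus ohnc mqc ajt
Hunk 3: at line 2 remove [qpvy,apk,ifml] add [cvk,fiv] -> 9 lines: xzfu nhub cvk fiv ieaj hncus ohnc mqc ajt
Hunk 4: at line 3 remove [ieaj,hncus] add [jre,ous,yhqfe] -> 10 lines: xzfu nhub cvk fiv jre ous yhqfe ohnc mqc ajt
Hunk 5: at line 4 remove [ous,yhqfe] add [uepph,fmq,bxuk] -> 11 lines: xzfu nhub cvk fiv jre uepph fmq bxuk ohnc mqc ajt
Hunk 6: at line 6 remove [bxuk] add [wvl] -> 11 lines: xzfu nhub cvk fiv jre uepph fmq wvl ohnc mqc ajt
Hunk 7: at line 3 remove [fiv,jre,uepph] add [tinwo,jkaqm] -> 10 lines: xzfu nhub cvk tinwo jkaqm fmq wvl ohnc mqc ajt
Final line 4: tinwo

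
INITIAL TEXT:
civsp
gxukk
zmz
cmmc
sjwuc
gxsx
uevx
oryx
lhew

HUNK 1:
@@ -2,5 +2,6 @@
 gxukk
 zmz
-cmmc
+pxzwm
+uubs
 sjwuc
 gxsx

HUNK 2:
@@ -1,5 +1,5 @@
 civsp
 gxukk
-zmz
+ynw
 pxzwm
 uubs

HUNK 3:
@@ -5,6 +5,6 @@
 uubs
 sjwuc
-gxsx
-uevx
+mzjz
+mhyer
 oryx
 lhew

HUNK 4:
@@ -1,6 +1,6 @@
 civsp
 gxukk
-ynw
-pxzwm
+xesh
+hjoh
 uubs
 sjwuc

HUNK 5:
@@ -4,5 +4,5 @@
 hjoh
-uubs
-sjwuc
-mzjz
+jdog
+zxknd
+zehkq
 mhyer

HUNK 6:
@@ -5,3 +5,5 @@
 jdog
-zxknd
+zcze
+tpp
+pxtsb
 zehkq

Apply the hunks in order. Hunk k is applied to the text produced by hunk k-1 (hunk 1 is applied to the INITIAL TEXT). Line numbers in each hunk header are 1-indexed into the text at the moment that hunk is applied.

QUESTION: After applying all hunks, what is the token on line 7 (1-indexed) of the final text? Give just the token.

Hunk 1: at line 2 remove [cmmc] add [pxzwm,uubs] -> 10 lines: civsp gxukk zmz pxzwm uubs sjwuc gxsx uevx oryx lhew
Hunk 2: at line 1 remove [zmz] add [ynw] -> 10 lines: civsp gxukk ynw pxzwm uubs sjwuc gxsx uevx oryx lhew
Hunk 3: at line 5 remove [gxsx,uevx] add [mzjz,mhyer] -> 10 lines: civsp gxukk ynw pxzwm uubs sjwuc mzjz mhyer oryx lhew
Hunk 4: at line 1 remove [ynw,pxzwm] add [xesh,hjoh] -> 10 lines: civsp gxukk xesh hjoh uubs sjwuc mzjz mhyer oryx lhew
Hunk 5: at line 4 remove [uubs,sjwuc,mzjz] add [jdog,zxknd,zehkq] -> 10 lines: civsp gxukk xesh hjoh jdog zxknd zehkq mhyer oryx lhew
Hunk 6: at line 5 remove [zxknd] add [zcze,tpp,pxtsb] -> 12 lines: civsp gxukk xesh hjoh jdog zcze tpp pxtsb zehkq mhyer oryx lhew
Final line 7: tpp

Answer: tpp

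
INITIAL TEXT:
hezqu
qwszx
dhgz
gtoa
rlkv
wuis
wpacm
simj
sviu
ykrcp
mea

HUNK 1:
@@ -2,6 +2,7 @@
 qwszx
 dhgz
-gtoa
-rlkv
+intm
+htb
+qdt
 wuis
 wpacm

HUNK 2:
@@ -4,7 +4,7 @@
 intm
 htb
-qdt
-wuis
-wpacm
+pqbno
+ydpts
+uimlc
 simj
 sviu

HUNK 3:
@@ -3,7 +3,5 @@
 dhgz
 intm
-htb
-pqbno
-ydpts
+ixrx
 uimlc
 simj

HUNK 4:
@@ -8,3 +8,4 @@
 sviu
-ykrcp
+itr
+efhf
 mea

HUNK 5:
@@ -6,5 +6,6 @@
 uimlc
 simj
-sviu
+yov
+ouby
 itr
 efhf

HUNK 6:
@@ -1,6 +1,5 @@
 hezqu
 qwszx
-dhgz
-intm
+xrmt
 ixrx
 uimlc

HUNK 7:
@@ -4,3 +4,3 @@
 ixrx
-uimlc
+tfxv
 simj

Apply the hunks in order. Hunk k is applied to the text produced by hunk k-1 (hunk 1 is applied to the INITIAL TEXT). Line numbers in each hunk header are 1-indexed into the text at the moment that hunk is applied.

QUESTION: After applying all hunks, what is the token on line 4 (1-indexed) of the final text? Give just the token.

Hunk 1: at line 2 remove [gtoa,rlkv] add [intm,htb,qdt] -> 12 lines: hezqu qwszx dhgz intm htb qdt wuis wpacm simj sviu ykrcp mea
Hunk 2: at line 4 remove [qdt,wuis,wpacm] add [pqbno,ydpts,uimlc] -> 12 lines: hezqu qwszx dhgz intm htb pqbno ydpts uimlc simj sviu ykrcp mea
Hunk 3: at line 3 remove [htb,pqbno,ydpts] add [ixrx] -> 10 lines: hezqu qwszx dhgz intm ixrx uimlc simj sviu ykrcp mea
Hunk 4: at line 8 remove [ykrcp] add [itr,efhf] -> 11 lines: hezqu qwszx dhgz intm ixrx uimlc simj sviu itr efhf mea
Hunk 5: at line 6 remove [sviu] add [yov,ouby] -> 12 lines: hezqu qwszx dhgz intm ixrx uimlc simj yov ouby itr efhf mea
Hunk 6: at line 1 remove [dhgz,intm] add [xrmt] -> 11 lines: hezqu qwszx xrmt ixrx uimlc simj yov ouby itr efhf mea
Hunk 7: at line 4 remove [uimlc] add [tfxv] -> 11 lines: hezqu qwszx xrmt ixrx tfxv simj yov ouby itr efhf mea
Final line 4: ixrx

Answer: ixrx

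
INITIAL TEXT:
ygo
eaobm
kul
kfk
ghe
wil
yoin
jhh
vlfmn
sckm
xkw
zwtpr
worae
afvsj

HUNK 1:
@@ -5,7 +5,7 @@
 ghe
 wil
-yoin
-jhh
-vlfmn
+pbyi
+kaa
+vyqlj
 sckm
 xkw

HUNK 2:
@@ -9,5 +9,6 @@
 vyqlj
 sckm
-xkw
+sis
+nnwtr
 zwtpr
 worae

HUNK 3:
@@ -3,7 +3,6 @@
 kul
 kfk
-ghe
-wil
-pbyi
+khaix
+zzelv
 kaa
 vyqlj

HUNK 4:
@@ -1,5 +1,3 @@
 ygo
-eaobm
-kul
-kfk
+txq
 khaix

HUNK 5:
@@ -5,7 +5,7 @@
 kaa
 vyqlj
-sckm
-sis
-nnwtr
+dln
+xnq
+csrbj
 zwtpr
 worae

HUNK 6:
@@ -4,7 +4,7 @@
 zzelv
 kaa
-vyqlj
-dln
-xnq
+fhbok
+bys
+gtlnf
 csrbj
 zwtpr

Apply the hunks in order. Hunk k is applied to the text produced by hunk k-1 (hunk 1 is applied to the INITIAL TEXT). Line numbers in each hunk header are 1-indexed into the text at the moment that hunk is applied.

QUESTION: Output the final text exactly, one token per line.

Hunk 1: at line 5 remove [yoin,jhh,vlfmn] add [pbyi,kaa,vyqlj] -> 14 lines: ygo eaobm kul kfk ghe wil pbyi kaa vyqlj sckm xkw zwtpr worae afvsj
Hunk 2: at line 9 remove [xkw] add [sis,nnwtr] -> 15 lines: ygo eaobm kul kfk ghe wil pbyi kaa vyqlj sckm sis nnwtr zwtpr worae afvsj
Hunk 3: at line 3 remove [ghe,wil,pbyi] add [khaix,zzelv] -> 14 lines: ygo eaobm kul kfk khaix zzelv kaa vyqlj sckm sis nnwtr zwtpr worae afvsj
Hunk 4: at line 1 remove [eaobm,kul,kfk] add [txq] -> 12 lines: ygo txq khaix zzelv kaa vyqlj sckm sis nnwtr zwtpr worae afvsj
Hunk 5: at line 5 remove [sckm,sis,nnwtr] add [dln,xnq,csrbj] -> 12 lines: ygo txq khaix zzelv kaa vyqlj dln xnq csrbj zwtpr worae afvsj
Hunk 6: at line 4 remove [vyqlj,dln,xnq] add [fhbok,bys,gtlnf] -> 12 lines: ygo txq khaix zzelv kaa fhbok bys gtlnf csrbj zwtpr worae afvsj

Answer: ygo
txq
khaix
zzelv
kaa
fhbok
bys
gtlnf
csrbj
zwtpr
worae
afvsj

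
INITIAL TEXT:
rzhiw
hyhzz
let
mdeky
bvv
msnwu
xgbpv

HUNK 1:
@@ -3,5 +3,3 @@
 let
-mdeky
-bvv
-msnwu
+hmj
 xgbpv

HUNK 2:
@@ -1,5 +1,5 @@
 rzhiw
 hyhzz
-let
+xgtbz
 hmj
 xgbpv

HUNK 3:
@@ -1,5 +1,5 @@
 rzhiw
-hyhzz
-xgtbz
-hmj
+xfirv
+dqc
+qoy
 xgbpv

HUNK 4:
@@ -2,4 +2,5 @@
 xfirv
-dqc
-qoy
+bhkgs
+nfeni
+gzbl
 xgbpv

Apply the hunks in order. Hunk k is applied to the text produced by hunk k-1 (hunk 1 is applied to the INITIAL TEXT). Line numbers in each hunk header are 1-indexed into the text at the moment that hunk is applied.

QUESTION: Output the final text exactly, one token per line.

Hunk 1: at line 3 remove [mdeky,bvv,msnwu] add [hmj] -> 5 lines: rzhiw hyhzz let hmj xgbpv
Hunk 2: at line 1 remove [let] add [xgtbz] -> 5 lines: rzhiw hyhzz xgtbz hmj xgbpv
Hunk 3: at line 1 remove [hyhzz,xgtbz,hmj] add [xfirv,dqc,qoy] -> 5 lines: rzhiw xfirv dqc qoy xgbpv
Hunk 4: at line 2 remove [dqc,qoy] add [bhkgs,nfeni,gzbl] -> 6 lines: rzhiw xfirv bhkgs nfeni gzbl xgbpv

Answer: rzhiw
xfirv
bhkgs
nfeni
gzbl
xgbpv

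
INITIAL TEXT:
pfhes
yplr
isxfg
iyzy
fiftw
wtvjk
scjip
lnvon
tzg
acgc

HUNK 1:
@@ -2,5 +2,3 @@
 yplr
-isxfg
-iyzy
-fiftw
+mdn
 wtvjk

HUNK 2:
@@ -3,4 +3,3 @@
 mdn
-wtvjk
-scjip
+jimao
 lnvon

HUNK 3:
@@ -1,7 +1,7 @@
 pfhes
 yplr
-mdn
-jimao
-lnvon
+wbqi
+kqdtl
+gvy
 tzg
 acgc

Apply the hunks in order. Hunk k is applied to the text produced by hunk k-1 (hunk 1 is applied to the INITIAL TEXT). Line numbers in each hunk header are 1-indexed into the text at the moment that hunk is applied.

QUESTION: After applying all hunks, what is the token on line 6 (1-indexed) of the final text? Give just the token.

Answer: tzg

Derivation:
Hunk 1: at line 2 remove [isxfg,iyzy,fiftw] add [mdn] -> 8 lines: pfhes yplr mdn wtvjk scjip lnvon tzg acgc
Hunk 2: at line 3 remove [wtvjk,scjip] add [jimao] -> 7 lines: pfhes yplr mdn jimao lnvon tzg acgc
Hunk 3: at line 1 remove [mdn,jimao,lnvon] add [wbqi,kqdtl,gvy] -> 7 lines: pfhes yplr wbqi kqdtl gvy tzg acgc
Final line 6: tzg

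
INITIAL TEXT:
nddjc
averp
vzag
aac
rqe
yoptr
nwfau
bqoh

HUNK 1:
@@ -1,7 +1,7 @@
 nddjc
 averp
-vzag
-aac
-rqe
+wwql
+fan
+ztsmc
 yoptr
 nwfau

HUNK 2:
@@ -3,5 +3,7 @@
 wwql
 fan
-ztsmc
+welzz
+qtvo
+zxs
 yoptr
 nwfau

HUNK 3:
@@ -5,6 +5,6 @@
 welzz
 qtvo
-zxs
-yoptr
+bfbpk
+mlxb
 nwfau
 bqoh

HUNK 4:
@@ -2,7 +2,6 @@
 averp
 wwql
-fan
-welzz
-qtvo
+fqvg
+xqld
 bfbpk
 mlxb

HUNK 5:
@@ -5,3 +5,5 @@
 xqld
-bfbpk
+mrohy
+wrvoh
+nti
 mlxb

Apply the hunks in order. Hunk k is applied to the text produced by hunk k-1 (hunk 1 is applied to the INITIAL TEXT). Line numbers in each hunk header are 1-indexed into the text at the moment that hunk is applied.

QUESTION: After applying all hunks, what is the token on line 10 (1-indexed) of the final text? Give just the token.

Answer: nwfau

Derivation:
Hunk 1: at line 1 remove [vzag,aac,rqe] add [wwql,fan,ztsmc] -> 8 lines: nddjc averp wwql fan ztsmc yoptr nwfau bqoh
Hunk 2: at line 3 remove [ztsmc] add [welzz,qtvo,zxs] -> 10 lines: nddjc averp wwql fan welzz qtvo zxs yoptr nwfau bqoh
Hunk 3: at line 5 remove [zxs,yoptr] add [bfbpk,mlxb] -> 10 lines: nddjc averp wwql fan welzz qtvo bfbpk mlxb nwfau bqoh
Hunk 4: at line 2 remove [fan,welzz,qtvo] add [fqvg,xqld] -> 9 lines: nddjc averp wwql fqvg xqld bfbpk mlxb nwfau bqoh
Hunk 5: at line 5 remove [bfbpk] add [mrohy,wrvoh,nti] -> 11 lines: nddjc averp wwql fqvg xqld mrohy wrvoh nti mlxb nwfau bqoh
Final line 10: nwfau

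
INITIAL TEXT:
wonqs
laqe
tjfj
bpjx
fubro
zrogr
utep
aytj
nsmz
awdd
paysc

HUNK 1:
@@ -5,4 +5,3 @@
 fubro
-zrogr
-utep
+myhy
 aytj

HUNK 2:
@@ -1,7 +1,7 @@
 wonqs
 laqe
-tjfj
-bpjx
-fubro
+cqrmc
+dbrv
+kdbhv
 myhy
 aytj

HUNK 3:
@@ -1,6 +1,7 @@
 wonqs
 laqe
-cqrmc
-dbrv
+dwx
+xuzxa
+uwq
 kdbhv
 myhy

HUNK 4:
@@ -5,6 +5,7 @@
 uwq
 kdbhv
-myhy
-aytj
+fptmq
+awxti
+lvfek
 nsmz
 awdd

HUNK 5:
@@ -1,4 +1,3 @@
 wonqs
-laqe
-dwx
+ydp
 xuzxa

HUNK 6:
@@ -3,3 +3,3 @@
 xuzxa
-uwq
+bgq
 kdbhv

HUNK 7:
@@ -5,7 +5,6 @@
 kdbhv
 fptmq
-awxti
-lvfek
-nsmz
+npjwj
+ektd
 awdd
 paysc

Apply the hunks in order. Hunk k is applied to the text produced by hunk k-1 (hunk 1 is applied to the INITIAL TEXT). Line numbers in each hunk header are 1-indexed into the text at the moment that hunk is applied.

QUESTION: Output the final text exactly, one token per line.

Hunk 1: at line 5 remove [zrogr,utep] add [myhy] -> 10 lines: wonqs laqe tjfj bpjx fubro myhy aytj nsmz awdd paysc
Hunk 2: at line 1 remove [tjfj,bpjx,fubro] add [cqrmc,dbrv,kdbhv] -> 10 lines: wonqs laqe cqrmc dbrv kdbhv myhy aytj nsmz awdd paysc
Hunk 3: at line 1 remove [cqrmc,dbrv] add [dwx,xuzxa,uwq] -> 11 lines: wonqs laqe dwx xuzxa uwq kdbhv myhy aytj nsmz awdd paysc
Hunk 4: at line 5 remove [myhy,aytj] add [fptmq,awxti,lvfek] -> 12 lines: wonqs laqe dwx xuzxa uwq kdbhv fptmq awxti lvfek nsmz awdd paysc
Hunk 5: at line 1 remove [laqe,dwx] add [ydp] -> 11 lines: wonqs ydp xuzxa uwq kdbhv fptmq awxti lvfek nsmz awdd paysc
Hunk 6: at line 3 remove [uwq] add [bgq] -> 11 lines: wonqs ydp xuzxa bgq kdbhv fptmq awxti lvfek nsmz awdd paysc
Hunk 7: at line 5 remove [awxti,lvfek,nsmz] add [npjwj,ektd] -> 10 lines: wonqs ydp xuzxa bgq kdbhv fptmq npjwj ektd awdd paysc

Answer: wonqs
ydp
xuzxa
bgq
kdbhv
fptmq
npjwj
ektd
awdd
paysc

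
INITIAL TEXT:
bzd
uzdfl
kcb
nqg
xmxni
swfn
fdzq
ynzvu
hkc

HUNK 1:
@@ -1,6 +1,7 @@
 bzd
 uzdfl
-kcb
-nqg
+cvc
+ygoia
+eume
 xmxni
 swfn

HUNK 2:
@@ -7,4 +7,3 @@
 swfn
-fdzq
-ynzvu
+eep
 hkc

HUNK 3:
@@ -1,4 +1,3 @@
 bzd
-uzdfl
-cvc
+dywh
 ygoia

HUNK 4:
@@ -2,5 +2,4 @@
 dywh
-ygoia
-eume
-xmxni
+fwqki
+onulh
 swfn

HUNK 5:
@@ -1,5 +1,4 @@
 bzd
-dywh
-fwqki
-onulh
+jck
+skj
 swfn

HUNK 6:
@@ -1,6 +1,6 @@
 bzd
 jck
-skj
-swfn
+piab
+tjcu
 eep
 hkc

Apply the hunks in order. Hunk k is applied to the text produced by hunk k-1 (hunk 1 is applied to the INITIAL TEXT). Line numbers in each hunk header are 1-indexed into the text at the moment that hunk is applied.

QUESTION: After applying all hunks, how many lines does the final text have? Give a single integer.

Answer: 6

Derivation:
Hunk 1: at line 1 remove [kcb,nqg] add [cvc,ygoia,eume] -> 10 lines: bzd uzdfl cvc ygoia eume xmxni swfn fdzq ynzvu hkc
Hunk 2: at line 7 remove [fdzq,ynzvu] add [eep] -> 9 lines: bzd uzdfl cvc ygoia eume xmxni swfn eep hkc
Hunk 3: at line 1 remove [uzdfl,cvc] add [dywh] -> 8 lines: bzd dywh ygoia eume xmxni swfn eep hkc
Hunk 4: at line 2 remove [ygoia,eume,xmxni] add [fwqki,onulh] -> 7 lines: bzd dywh fwqki onulh swfn eep hkc
Hunk 5: at line 1 remove [dywh,fwqki,onulh] add [jck,skj] -> 6 lines: bzd jck skj swfn eep hkc
Hunk 6: at line 1 remove [skj,swfn] add [piab,tjcu] -> 6 lines: bzd jck piab tjcu eep hkc
Final line count: 6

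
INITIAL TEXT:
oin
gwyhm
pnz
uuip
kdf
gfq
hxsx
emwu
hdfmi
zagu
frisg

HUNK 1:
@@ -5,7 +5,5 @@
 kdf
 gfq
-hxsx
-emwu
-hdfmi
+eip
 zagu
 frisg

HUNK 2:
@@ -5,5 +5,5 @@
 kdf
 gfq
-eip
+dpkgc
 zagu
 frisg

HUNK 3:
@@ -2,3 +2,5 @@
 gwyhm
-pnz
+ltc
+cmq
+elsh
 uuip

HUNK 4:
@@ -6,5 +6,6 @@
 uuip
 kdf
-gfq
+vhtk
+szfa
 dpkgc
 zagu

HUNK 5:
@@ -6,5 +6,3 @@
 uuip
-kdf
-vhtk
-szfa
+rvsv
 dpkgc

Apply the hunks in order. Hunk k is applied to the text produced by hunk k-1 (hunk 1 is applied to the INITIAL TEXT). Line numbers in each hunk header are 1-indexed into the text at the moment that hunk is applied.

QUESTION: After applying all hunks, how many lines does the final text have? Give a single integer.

Answer: 10

Derivation:
Hunk 1: at line 5 remove [hxsx,emwu,hdfmi] add [eip] -> 9 lines: oin gwyhm pnz uuip kdf gfq eip zagu frisg
Hunk 2: at line 5 remove [eip] add [dpkgc] -> 9 lines: oin gwyhm pnz uuip kdf gfq dpkgc zagu frisg
Hunk 3: at line 2 remove [pnz] add [ltc,cmq,elsh] -> 11 lines: oin gwyhm ltc cmq elsh uuip kdf gfq dpkgc zagu frisg
Hunk 4: at line 6 remove [gfq] add [vhtk,szfa] -> 12 lines: oin gwyhm ltc cmq elsh uuip kdf vhtk szfa dpkgc zagu frisg
Hunk 5: at line 6 remove [kdf,vhtk,szfa] add [rvsv] -> 10 lines: oin gwyhm ltc cmq elsh uuip rvsv dpkgc zagu frisg
Final line count: 10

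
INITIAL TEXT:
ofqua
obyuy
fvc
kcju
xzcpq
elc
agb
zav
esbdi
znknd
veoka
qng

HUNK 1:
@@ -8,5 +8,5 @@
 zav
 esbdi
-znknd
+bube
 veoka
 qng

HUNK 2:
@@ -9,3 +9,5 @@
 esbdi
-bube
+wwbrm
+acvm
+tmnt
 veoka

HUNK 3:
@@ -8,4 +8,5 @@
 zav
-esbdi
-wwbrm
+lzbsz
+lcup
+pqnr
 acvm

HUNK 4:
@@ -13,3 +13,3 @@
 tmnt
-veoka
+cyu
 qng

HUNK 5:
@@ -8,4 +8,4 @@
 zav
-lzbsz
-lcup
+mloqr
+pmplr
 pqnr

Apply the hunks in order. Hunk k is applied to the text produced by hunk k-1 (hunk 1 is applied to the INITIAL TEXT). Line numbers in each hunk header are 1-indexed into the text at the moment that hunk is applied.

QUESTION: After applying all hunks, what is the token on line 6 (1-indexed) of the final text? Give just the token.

Answer: elc

Derivation:
Hunk 1: at line 8 remove [znknd] add [bube] -> 12 lines: ofqua obyuy fvc kcju xzcpq elc agb zav esbdi bube veoka qng
Hunk 2: at line 9 remove [bube] add [wwbrm,acvm,tmnt] -> 14 lines: ofqua obyuy fvc kcju xzcpq elc agb zav esbdi wwbrm acvm tmnt veoka qng
Hunk 3: at line 8 remove [esbdi,wwbrm] add [lzbsz,lcup,pqnr] -> 15 lines: ofqua obyuy fvc kcju xzcpq elc agb zav lzbsz lcup pqnr acvm tmnt veoka qng
Hunk 4: at line 13 remove [veoka] add [cyu] -> 15 lines: ofqua obyuy fvc kcju xzcpq elc agb zav lzbsz lcup pqnr acvm tmnt cyu qng
Hunk 5: at line 8 remove [lzbsz,lcup] add [mloqr,pmplr] -> 15 lines: ofqua obyuy fvc kcju xzcpq elc agb zav mloqr pmplr pqnr acvm tmnt cyu qng
Final line 6: elc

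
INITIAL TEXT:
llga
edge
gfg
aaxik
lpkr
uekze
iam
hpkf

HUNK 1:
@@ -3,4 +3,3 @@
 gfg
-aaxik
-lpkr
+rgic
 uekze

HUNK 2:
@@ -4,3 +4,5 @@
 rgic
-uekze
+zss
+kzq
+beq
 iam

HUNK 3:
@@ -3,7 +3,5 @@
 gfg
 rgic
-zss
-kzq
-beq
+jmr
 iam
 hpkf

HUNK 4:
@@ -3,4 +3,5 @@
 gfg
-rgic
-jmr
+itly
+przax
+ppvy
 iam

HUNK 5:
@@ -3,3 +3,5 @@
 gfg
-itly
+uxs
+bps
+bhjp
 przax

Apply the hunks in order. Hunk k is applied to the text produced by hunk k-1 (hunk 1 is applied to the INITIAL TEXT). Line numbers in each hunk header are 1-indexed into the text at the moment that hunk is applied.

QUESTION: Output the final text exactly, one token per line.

Answer: llga
edge
gfg
uxs
bps
bhjp
przax
ppvy
iam
hpkf

Derivation:
Hunk 1: at line 3 remove [aaxik,lpkr] add [rgic] -> 7 lines: llga edge gfg rgic uekze iam hpkf
Hunk 2: at line 4 remove [uekze] add [zss,kzq,beq] -> 9 lines: llga edge gfg rgic zss kzq beq iam hpkf
Hunk 3: at line 3 remove [zss,kzq,beq] add [jmr] -> 7 lines: llga edge gfg rgic jmr iam hpkf
Hunk 4: at line 3 remove [rgic,jmr] add [itly,przax,ppvy] -> 8 lines: llga edge gfg itly przax ppvy iam hpkf
Hunk 5: at line 3 remove [itly] add [uxs,bps,bhjp] -> 10 lines: llga edge gfg uxs bps bhjp przax ppvy iam hpkf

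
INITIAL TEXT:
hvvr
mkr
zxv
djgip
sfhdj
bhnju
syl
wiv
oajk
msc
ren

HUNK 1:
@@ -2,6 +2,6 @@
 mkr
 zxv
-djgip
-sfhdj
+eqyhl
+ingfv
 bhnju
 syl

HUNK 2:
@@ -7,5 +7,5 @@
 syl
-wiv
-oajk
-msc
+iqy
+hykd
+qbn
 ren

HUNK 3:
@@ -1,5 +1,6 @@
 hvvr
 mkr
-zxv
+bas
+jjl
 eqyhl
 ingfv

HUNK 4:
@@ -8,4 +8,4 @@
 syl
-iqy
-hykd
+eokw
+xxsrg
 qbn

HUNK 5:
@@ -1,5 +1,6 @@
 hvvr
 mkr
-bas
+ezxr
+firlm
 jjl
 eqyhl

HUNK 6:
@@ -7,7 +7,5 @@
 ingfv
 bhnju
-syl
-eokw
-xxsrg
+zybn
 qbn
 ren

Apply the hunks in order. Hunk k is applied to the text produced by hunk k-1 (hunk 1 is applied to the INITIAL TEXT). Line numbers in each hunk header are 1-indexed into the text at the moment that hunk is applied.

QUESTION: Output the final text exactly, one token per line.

Hunk 1: at line 2 remove [djgip,sfhdj] add [eqyhl,ingfv] -> 11 lines: hvvr mkr zxv eqyhl ingfv bhnju syl wiv oajk msc ren
Hunk 2: at line 7 remove [wiv,oajk,msc] add [iqy,hykd,qbn] -> 11 lines: hvvr mkr zxv eqyhl ingfv bhnju syl iqy hykd qbn ren
Hunk 3: at line 1 remove [zxv] add [bas,jjl] -> 12 lines: hvvr mkr bas jjl eqyhl ingfv bhnju syl iqy hykd qbn ren
Hunk 4: at line 8 remove [iqy,hykd] add [eokw,xxsrg] -> 12 lines: hvvr mkr bas jjl eqyhl ingfv bhnju syl eokw xxsrg qbn ren
Hunk 5: at line 1 remove [bas] add [ezxr,firlm] -> 13 lines: hvvr mkr ezxr firlm jjl eqyhl ingfv bhnju syl eokw xxsrg qbn ren
Hunk 6: at line 7 remove [syl,eokw,xxsrg] add [zybn] -> 11 lines: hvvr mkr ezxr firlm jjl eqyhl ingfv bhnju zybn qbn ren

Answer: hvvr
mkr
ezxr
firlm
jjl
eqyhl
ingfv
bhnju
zybn
qbn
ren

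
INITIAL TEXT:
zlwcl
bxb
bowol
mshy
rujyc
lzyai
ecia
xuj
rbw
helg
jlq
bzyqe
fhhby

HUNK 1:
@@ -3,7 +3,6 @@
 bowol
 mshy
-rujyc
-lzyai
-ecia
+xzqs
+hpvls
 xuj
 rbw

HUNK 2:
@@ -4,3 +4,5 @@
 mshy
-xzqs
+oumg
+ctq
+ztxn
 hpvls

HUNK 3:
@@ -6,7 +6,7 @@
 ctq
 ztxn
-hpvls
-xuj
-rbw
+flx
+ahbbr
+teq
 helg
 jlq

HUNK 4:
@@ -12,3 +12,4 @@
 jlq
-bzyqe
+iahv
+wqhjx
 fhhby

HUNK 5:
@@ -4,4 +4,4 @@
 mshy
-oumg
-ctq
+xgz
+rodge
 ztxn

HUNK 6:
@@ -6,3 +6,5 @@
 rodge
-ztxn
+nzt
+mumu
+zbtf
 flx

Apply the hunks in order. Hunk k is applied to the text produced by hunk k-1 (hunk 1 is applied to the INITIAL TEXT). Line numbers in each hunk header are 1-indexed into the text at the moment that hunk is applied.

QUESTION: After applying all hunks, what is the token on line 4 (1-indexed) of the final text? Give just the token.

Answer: mshy

Derivation:
Hunk 1: at line 3 remove [rujyc,lzyai,ecia] add [xzqs,hpvls] -> 12 lines: zlwcl bxb bowol mshy xzqs hpvls xuj rbw helg jlq bzyqe fhhby
Hunk 2: at line 4 remove [xzqs] add [oumg,ctq,ztxn] -> 14 lines: zlwcl bxb bowol mshy oumg ctq ztxn hpvls xuj rbw helg jlq bzyqe fhhby
Hunk 3: at line 6 remove [hpvls,xuj,rbw] add [flx,ahbbr,teq] -> 14 lines: zlwcl bxb bowol mshy oumg ctq ztxn flx ahbbr teq helg jlq bzyqe fhhby
Hunk 4: at line 12 remove [bzyqe] add [iahv,wqhjx] -> 15 lines: zlwcl bxb bowol mshy oumg ctq ztxn flx ahbbr teq helg jlq iahv wqhjx fhhby
Hunk 5: at line 4 remove [oumg,ctq] add [xgz,rodge] -> 15 lines: zlwcl bxb bowol mshy xgz rodge ztxn flx ahbbr teq helg jlq iahv wqhjx fhhby
Hunk 6: at line 6 remove [ztxn] add [nzt,mumu,zbtf] -> 17 lines: zlwcl bxb bowol mshy xgz rodge nzt mumu zbtf flx ahbbr teq helg jlq iahv wqhjx fhhby
Final line 4: mshy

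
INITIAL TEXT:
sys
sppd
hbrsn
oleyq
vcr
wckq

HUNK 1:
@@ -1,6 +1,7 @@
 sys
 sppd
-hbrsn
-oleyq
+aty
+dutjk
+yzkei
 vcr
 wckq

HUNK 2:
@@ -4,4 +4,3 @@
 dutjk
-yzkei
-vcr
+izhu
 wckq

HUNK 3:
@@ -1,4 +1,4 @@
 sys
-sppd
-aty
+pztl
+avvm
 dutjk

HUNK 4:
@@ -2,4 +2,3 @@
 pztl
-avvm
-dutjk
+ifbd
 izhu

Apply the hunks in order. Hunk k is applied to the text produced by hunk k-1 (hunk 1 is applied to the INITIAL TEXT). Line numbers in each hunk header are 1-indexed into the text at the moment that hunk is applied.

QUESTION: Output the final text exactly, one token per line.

Answer: sys
pztl
ifbd
izhu
wckq

Derivation:
Hunk 1: at line 1 remove [hbrsn,oleyq] add [aty,dutjk,yzkei] -> 7 lines: sys sppd aty dutjk yzkei vcr wckq
Hunk 2: at line 4 remove [yzkei,vcr] add [izhu] -> 6 lines: sys sppd aty dutjk izhu wckq
Hunk 3: at line 1 remove [sppd,aty] add [pztl,avvm] -> 6 lines: sys pztl avvm dutjk izhu wckq
Hunk 4: at line 2 remove [avvm,dutjk] add [ifbd] -> 5 lines: sys pztl ifbd izhu wckq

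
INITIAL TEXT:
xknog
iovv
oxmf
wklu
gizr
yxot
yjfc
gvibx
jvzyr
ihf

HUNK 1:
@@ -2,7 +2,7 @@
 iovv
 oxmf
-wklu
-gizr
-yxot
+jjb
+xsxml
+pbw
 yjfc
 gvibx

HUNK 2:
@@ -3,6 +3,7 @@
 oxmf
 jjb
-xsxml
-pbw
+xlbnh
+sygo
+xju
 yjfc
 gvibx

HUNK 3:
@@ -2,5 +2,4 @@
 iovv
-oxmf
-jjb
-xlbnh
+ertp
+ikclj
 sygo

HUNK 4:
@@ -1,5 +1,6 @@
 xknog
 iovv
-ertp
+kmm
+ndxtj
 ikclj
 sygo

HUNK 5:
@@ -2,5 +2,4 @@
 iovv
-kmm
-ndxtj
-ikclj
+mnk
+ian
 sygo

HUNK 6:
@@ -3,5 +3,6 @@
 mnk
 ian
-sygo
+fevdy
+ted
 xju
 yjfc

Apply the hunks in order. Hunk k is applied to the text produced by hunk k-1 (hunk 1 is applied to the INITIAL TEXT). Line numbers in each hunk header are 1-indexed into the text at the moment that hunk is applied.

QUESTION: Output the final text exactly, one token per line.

Answer: xknog
iovv
mnk
ian
fevdy
ted
xju
yjfc
gvibx
jvzyr
ihf

Derivation:
Hunk 1: at line 2 remove [wklu,gizr,yxot] add [jjb,xsxml,pbw] -> 10 lines: xknog iovv oxmf jjb xsxml pbw yjfc gvibx jvzyr ihf
Hunk 2: at line 3 remove [xsxml,pbw] add [xlbnh,sygo,xju] -> 11 lines: xknog iovv oxmf jjb xlbnh sygo xju yjfc gvibx jvzyr ihf
Hunk 3: at line 2 remove [oxmf,jjb,xlbnh] add [ertp,ikclj] -> 10 lines: xknog iovv ertp ikclj sygo xju yjfc gvibx jvzyr ihf
Hunk 4: at line 1 remove [ertp] add [kmm,ndxtj] -> 11 lines: xknog iovv kmm ndxtj ikclj sygo xju yjfc gvibx jvzyr ihf
Hunk 5: at line 2 remove [kmm,ndxtj,ikclj] add [mnk,ian] -> 10 lines: xknog iovv mnk ian sygo xju yjfc gvibx jvzyr ihf
Hunk 6: at line 3 remove [sygo] add [fevdy,ted] -> 11 lines: xknog iovv mnk ian fevdy ted xju yjfc gvibx jvzyr ihf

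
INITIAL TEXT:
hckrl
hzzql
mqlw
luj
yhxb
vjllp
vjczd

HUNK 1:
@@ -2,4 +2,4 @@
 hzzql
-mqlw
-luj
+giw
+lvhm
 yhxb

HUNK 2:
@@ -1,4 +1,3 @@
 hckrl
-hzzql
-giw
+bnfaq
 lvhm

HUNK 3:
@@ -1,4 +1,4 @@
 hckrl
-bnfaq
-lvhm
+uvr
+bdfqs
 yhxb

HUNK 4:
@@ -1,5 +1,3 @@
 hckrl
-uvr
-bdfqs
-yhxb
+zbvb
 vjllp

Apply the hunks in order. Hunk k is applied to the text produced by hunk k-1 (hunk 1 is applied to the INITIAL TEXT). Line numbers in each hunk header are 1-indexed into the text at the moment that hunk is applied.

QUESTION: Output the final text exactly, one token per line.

Answer: hckrl
zbvb
vjllp
vjczd

Derivation:
Hunk 1: at line 2 remove [mqlw,luj] add [giw,lvhm] -> 7 lines: hckrl hzzql giw lvhm yhxb vjllp vjczd
Hunk 2: at line 1 remove [hzzql,giw] add [bnfaq] -> 6 lines: hckrl bnfaq lvhm yhxb vjllp vjczd
Hunk 3: at line 1 remove [bnfaq,lvhm] add [uvr,bdfqs] -> 6 lines: hckrl uvr bdfqs yhxb vjllp vjczd
Hunk 4: at line 1 remove [uvr,bdfqs,yhxb] add [zbvb] -> 4 lines: hckrl zbvb vjllp vjczd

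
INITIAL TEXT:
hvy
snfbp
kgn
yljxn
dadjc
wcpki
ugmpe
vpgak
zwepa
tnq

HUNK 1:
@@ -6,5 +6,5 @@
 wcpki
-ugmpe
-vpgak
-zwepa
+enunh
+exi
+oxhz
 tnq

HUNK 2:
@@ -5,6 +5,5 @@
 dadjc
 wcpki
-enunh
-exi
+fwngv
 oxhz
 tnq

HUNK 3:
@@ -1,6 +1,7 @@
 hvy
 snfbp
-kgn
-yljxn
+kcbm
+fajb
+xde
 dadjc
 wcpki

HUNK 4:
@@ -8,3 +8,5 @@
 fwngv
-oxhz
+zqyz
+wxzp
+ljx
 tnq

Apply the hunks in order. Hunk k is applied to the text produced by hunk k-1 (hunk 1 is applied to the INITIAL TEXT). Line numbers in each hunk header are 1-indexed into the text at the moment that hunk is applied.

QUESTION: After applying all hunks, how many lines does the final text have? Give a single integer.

Answer: 12

Derivation:
Hunk 1: at line 6 remove [ugmpe,vpgak,zwepa] add [enunh,exi,oxhz] -> 10 lines: hvy snfbp kgn yljxn dadjc wcpki enunh exi oxhz tnq
Hunk 2: at line 5 remove [enunh,exi] add [fwngv] -> 9 lines: hvy snfbp kgn yljxn dadjc wcpki fwngv oxhz tnq
Hunk 3: at line 1 remove [kgn,yljxn] add [kcbm,fajb,xde] -> 10 lines: hvy snfbp kcbm fajb xde dadjc wcpki fwngv oxhz tnq
Hunk 4: at line 8 remove [oxhz] add [zqyz,wxzp,ljx] -> 12 lines: hvy snfbp kcbm fajb xde dadjc wcpki fwngv zqyz wxzp ljx tnq
Final line count: 12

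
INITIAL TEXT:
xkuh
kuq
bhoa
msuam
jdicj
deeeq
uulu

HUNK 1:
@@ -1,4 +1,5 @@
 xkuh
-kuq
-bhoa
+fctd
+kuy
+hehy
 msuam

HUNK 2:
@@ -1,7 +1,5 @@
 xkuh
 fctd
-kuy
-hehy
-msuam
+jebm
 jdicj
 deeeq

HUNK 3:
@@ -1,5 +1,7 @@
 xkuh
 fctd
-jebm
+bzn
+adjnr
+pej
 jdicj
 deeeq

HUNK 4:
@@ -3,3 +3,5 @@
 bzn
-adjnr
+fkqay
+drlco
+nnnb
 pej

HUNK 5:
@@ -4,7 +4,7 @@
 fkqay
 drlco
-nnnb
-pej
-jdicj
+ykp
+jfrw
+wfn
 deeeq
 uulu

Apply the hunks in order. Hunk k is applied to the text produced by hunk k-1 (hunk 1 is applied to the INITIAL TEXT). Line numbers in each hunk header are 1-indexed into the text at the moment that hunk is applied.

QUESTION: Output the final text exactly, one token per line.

Answer: xkuh
fctd
bzn
fkqay
drlco
ykp
jfrw
wfn
deeeq
uulu

Derivation:
Hunk 1: at line 1 remove [kuq,bhoa] add [fctd,kuy,hehy] -> 8 lines: xkuh fctd kuy hehy msuam jdicj deeeq uulu
Hunk 2: at line 1 remove [kuy,hehy,msuam] add [jebm] -> 6 lines: xkuh fctd jebm jdicj deeeq uulu
Hunk 3: at line 1 remove [jebm] add [bzn,adjnr,pej] -> 8 lines: xkuh fctd bzn adjnr pej jdicj deeeq uulu
Hunk 4: at line 3 remove [adjnr] add [fkqay,drlco,nnnb] -> 10 lines: xkuh fctd bzn fkqay drlco nnnb pej jdicj deeeq uulu
Hunk 5: at line 4 remove [nnnb,pej,jdicj] add [ykp,jfrw,wfn] -> 10 lines: xkuh fctd bzn fkqay drlco ykp jfrw wfn deeeq uulu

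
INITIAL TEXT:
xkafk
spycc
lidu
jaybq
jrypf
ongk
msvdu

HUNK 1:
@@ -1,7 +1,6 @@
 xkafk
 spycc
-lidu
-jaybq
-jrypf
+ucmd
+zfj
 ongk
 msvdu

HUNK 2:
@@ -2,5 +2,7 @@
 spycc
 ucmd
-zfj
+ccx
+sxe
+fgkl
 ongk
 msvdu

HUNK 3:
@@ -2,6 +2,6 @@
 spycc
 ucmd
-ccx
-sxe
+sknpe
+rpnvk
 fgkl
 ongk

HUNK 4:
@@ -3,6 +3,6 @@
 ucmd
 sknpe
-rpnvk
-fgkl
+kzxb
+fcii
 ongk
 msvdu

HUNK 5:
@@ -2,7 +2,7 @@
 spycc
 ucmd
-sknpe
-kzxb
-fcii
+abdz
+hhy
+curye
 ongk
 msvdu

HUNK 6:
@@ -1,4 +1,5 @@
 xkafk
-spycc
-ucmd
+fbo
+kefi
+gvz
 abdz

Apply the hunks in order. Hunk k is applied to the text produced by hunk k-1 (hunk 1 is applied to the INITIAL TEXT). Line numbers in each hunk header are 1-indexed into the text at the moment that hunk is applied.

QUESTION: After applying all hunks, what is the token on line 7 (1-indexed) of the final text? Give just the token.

Answer: curye

Derivation:
Hunk 1: at line 1 remove [lidu,jaybq,jrypf] add [ucmd,zfj] -> 6 lines: xkafk spycc ucmd zfj ongk msvdu
Hunk 2: at line 2 remove [zfj] add [ccx,sxe,fgkl] -> 8 lines: xkafk spycc ucmd ccx sxe fgkl ongk msvdu
Hunk 3: at line 2 remove [ccx,sxe] add [sknpe,rpnvk] -> 8 lines: xkafk spycc ucmd sknpe rpnvk fgkl ongk msvdu
Hunk 4: at line 3 remove [rpnvk,fgkl] add [kzxb,fcii] -> 8 lines: xkafk spycc ucmd sknpe kzxb fcii ongk msvdu
Hunk 5: at line 2 remove [sknpe,kzxb,fcii] add [abdz,hhy,curye] -> 8 lines: xkafk spycc ucmd abdz hhy curye ongk msvdu
Hunk 6: at line 1 remove [spycc,ucmd] add [fbo,kefi,gvz] -> 9 lines: xkafk fbo kefi gvz abdz hhy curye ongk msvdu
Final line 7: curye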